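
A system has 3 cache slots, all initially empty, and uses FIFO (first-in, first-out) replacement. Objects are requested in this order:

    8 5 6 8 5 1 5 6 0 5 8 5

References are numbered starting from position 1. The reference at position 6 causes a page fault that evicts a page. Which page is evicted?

8

pos 1: 8: fault, frames {8}
pos 2: 5: fault, frames {8,5}
pos 3: 6: fault, frames {8,5,6}
pos 4: 8: hit
pos 5: 5: hit
pos 6: 1: fault, evict 8, frames {5,6,1}
At position 6, page 8 is evicted.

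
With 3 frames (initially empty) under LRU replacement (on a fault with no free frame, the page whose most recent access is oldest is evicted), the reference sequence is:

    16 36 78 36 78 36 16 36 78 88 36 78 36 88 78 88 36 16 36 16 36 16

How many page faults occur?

16 → fault, frames (16)
36 → fault, frames (16 36)
78 → fault, frames (16 36 78)
36 → hit
78 → hit
36 → hit
16 → hit
36 → hit
78 → hit
88 → fault, evict 16, frames (36 78 88)
36 → hit
78 → hit
36 → hit
88 → hit
78 → hit
88 → hit
36 → hit
16 → fault, evict 78, frames (88 36 16)
36 → hit
16 → hit
36 → hit
16 → hit
Page faults: 5.

5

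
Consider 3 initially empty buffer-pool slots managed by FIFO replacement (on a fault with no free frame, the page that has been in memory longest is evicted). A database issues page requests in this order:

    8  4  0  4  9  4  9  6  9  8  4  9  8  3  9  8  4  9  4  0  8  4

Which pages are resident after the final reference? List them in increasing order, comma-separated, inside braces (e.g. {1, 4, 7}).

{0, 4, 8}

8 -> fault, frames [8]
4 -> fault, frames [8, 4]
0 -> fault, frames [8, 4, 0]
4 -> hit
9 -> fault, evict 8, frames [4, 0, 9]
4 -> hit
9 -> hit
6 -> fault, evict 4, frames [0, 9, 6]
9 -> hit
8 -> fault, evict 0, frames [9, 6, 8]
4 -> fault, evict 9, frames [6, 8, 4]
9 -> fault, evict 6, frames [8, 4, 9]
8 -> hit
3 -> fault, evict 8, frames [4, 9, 3]
9 -> hit
8 -> fault, evict 4, frames [9, 3, 8]
4 -> fault, evict 9, frames [3, 8, 4]
9 -> fault, evict 3, frames [8, 4, 9]
4 -> hit
0 -> fault, evict 8, frames [4, 9, 0]
8 -> fault, evict 4, frames [9, 0, 8]
4 -> fault, evict 9, frames [0, 8, 4]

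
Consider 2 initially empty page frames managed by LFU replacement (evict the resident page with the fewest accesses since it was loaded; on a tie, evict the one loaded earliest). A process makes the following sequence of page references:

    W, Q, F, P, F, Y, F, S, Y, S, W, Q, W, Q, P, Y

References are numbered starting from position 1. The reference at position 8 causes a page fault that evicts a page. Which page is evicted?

Y

pos 1: W: fault, frames {W}
pos 2: Q: fault, frames {W,Q}
pos 3: F: fault, evict W, frames {Q,F}
pos 4: P: fault, evict Q, frames {F,P}
pos 5: F: hit
pos 6: Y: fault, evict P, frames {F,Y}
pos 7: F: hit
pos 8: S: fault, evict Y, frames {F,S}
At position 8, page Y is evicted.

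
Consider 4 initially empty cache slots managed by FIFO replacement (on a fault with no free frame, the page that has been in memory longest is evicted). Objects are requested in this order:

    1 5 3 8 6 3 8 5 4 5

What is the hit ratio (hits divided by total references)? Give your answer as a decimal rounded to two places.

1 → fault, frames [1]
5 → fault, frames [1, 5]
3 → fault, frames [1, 5, 3]
8 → fault, frames [1, 5, 3, 8]
6 → fault, evict 1, frames [5, 3, 8, 6]
3 → hit
8 → hit
5 → hit
4 → fault, evict 5, frames [3, 8, 6, 4]
5 → fault, evict 3, frames [8, 6, 4, 5]
Hits: 3 of 10 references → 3/10 = 0.3000.

0.30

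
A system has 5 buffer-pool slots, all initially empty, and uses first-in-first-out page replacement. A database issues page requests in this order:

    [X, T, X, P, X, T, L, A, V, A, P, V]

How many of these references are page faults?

6

X -> fault, frames (X)
T -> fault, frames (X T)
X -> hit
P -> fault, frames (X T P)
X -> hit
T -> hit
L -> fault, frames (X T P L)
A -> fault, frames (X T P L A)
V -> fault, evict X, frames (T P L A V)
A -> hit
P -> hit
V -> hit
Page faults: 6.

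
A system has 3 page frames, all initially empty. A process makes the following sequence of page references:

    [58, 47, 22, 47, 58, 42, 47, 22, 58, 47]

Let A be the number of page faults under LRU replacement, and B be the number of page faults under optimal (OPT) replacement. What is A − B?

1

Under LRU: F F F . . F . F F . → 6 faults.
Under OPT: F F F . . F . . F . → 5 faults.
A − B = 6 − 5 = 1.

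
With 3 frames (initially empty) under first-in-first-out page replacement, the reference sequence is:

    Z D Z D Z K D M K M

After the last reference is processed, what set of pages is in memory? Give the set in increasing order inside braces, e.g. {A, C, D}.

{D, K, M}

Z -> miss, frames [Z]
D -> miss, frames [Z, D]
Z -> hit
D -> hit
Z -> hit
K -> miss, frames [Z, D, K]
D -> hit
M -> miss, evict Z, frames [D, K, M]
K -> hit
M -> hit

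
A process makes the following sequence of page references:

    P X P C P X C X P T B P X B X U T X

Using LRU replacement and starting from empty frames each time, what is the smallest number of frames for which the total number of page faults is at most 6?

f=1: 18 faults
f=2: 14 faults
f=3: 8 faults
f=4: 7 faults
f=5: 6 faults
f=6: 6 faults
Smallest f with faults ≤ 6 is 5.

5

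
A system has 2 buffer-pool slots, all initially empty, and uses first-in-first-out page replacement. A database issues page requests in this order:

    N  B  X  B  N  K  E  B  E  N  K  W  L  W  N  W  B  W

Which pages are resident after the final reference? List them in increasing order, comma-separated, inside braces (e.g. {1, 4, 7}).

N -> fault, frames (N)
B -> fault, frames (N B)
X -> fault, evict N, frames (B X)
B -> hit
N -> fault, evict B, frames (X N)
K -> fault, evict X, frames (N K)
E -> fault, evict N, frames (K E)
B -> fault, evict K, frames (E B)
E -> hit
N -> fault, evict E, frames (B N)
K -> fault, evict B, frames (N K)
W -> fault, evict N, frames (K W)
L -> fault, evict K, frames (W L)
W -> hit
N -> fault, evict W, frames (L N)
W -> fault, evict L, frames (N W)
B -> fault, evict N, frames (W B)
W -> hit

{B, W}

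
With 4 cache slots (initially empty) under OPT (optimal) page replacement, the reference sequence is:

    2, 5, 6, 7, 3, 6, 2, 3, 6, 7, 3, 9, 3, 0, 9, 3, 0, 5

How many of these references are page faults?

8

2 -> miss, frames (2)
5 -> miss, frames (2 5)
6 -> miss, frames (2 5 6)
7 -> miss, frames (2 5 6 7)
3 -> miss, evict 5, frames (2 6 7 3)
6 -> hit
2 -> hit
3 -> hit
6 -> hit
7 -> hit
3 -> hit
9 -> miss, evict 7, frames (2 6 3 9)
3 -> hit
0 -> miss, evict 6, frames (2 3 9 0)
9 -> hit
3 -> hit
0 -> hit
5 -> miss, evict 0, frames (2 3 9 5)
Page faults: 8.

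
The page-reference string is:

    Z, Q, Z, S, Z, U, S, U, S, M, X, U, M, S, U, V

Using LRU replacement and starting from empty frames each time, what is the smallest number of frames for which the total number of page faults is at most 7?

4

f=1: 16 faults
f=2: 12 faults
f=3: 9 faults
f=4: 7 faults
f=5: 7 faults
f=6: 7 faults
f=7: 7 faults
Smallest f with faults ≤ 7 is 4.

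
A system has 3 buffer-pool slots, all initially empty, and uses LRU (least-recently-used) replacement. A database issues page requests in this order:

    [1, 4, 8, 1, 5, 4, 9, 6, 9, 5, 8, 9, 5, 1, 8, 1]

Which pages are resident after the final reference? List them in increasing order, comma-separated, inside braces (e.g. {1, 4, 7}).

{1, 5, 8}

1: fault, frames [1]
4: fault, frames [1, 4]
8: fault, frames [1, 4, 8]
1: hit
5: fault, evict 4, frames [8, 1, 5]
4: fault, evict 8, frames [1, 5, 4]
9: fault, evict 1, frames [5, 4, 9]
6: fault, evict 5, frames [4, 9, 6]
9: hit
5: fault, evict 4, frames [6, 9, 5]
8: fault, evict 6, frames [9, 5, 8]
9: hit
5: hit
1: fault, evict 8, frames [9, 5, 1]
8: fault, evict 9, frames [5, 1, 8]
1: hit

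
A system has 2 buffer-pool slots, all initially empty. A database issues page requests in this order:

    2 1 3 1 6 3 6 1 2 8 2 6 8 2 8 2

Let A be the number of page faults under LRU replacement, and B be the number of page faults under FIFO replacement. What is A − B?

1

Under LRU: F F F . F F . F F F . F F F . . → 11 faults.
Under FIFO: F F F . F . . F F F . F . F F . → 10 faults.
A − B = 11 − 10 = 1.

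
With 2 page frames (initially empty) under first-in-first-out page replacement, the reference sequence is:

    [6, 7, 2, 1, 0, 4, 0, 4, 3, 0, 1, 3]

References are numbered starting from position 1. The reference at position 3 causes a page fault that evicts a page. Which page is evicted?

pos 1: 6 → miss, frames (6)
pos 2: 7 → miss, frames (6 7)
pos 3: 2 → miss, evict 6, frames (7 2)
At position 3, page 6 is evicted.

6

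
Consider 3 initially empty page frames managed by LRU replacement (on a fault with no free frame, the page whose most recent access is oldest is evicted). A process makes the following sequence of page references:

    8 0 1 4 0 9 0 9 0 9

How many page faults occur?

8 → fault, frames {8}
0 → fault, frames {8,0}
1 → fault, frames {8,0,1}
4 → fault, evict 8, frames {0,1,4}
0 → hit
9 → fault, evict 1, frames {4,0,9}
0 → hit
9 → hit
0 → hit
9 → hit
Page faults: 5.

5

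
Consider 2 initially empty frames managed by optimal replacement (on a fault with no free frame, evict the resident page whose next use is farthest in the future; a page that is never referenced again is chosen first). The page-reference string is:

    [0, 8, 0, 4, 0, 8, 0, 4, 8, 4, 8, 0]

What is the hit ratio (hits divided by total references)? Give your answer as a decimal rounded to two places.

0.50

0: fault, frames (0)
8: fault, frames (0 8)
0: hit
4: fault, evict 8, frames (0 4)
0: hit
8: fault, evict 4, frames (0 8)
0: hit
4: fault, evict 0, frames (8 4)
8: hit
4: hit
8: hit
0: fault, evict 4, frames (8 0)
Hits: 6 of 12 references → 6/12 = 0.5000.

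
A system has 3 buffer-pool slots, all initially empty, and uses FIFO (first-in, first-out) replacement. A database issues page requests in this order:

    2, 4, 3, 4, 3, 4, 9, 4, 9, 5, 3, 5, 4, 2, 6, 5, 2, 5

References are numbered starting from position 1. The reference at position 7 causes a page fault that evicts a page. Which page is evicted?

pos 1: 2 -> miss, frames {2}
pos 2: 4 -> miss, frames {2,4}
pos 3: 3 -> miss, frames {2,4,3}
pos 4: 4 -> hit
pos 5: 3 -> hit
pos 6: 4 -> hit
pos 7: 9 -> miss, evict 2, frames {4,3,9}
At position 7, page 2 is evicted.

2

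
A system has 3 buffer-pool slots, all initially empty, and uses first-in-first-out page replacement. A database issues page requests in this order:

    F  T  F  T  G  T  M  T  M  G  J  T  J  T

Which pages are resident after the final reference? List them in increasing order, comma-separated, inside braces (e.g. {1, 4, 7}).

F → miss, frames [F]
T → miss, frames [F, T]
F → hit
T → hit
G → miss, frames [F, T, G]
T → hit
M → miss, evict F, frames [T, G, M]
T → hit
M → hit
G → hit
J → miss, evict T, frames [G, M, J]
T → miss, evict G, frames [M, J, T]
J → hit
T → hit

{J, M, T}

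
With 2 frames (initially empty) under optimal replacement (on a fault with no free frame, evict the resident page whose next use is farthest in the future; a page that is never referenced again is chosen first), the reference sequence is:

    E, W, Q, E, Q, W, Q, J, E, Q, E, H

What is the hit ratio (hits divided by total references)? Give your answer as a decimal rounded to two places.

E -> miss, frames [E]
W -> miss, frames [E, W]
Q -> miss, evict W, frames [E, Q]
E -> hit
Q -> hit
W -> miss, evict E, frames [Q, W]
Q -> hit
J -> miss, evict W, frames [Q, J]
E -> miss, evict J, frames [Q, E]
Q -> hit
E -> hit
H -> miss, evict E, frames [Q, H]
Hits: 5 of 12 references → 5/12 = 0.4167.

0.42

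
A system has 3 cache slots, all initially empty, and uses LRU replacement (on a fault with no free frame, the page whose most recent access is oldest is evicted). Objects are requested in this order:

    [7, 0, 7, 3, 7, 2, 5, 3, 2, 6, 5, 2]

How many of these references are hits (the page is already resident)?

4

7 → miss, frames [7]
0 → miss, frames [7, 0]
7 → hit
3 → miss, frames [0, 7, 3]
7 → hit
2 → miss, evict 0, frames [3, 7, 2]
5 → miss, evict 3, frames [7, 2, 5]
3 → miss, evict 7, frames [2, 5, 3]
2 → hit
6 → miss, evict 5, frames [3, 2, 6]
5 → miss, evict 3, frames [2, 6, 5]
2 → hit
Hits: 4.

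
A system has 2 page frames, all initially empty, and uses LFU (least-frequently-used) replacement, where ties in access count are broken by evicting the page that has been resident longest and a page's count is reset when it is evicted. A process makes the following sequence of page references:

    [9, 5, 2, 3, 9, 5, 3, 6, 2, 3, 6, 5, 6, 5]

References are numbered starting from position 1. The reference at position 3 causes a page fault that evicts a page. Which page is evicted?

9

pos 1: 9: miss, frames (9)
pos 2: 5: miss, frames (9 5)
pos 3: 2: miss, evict 9, frames (5 2)
At position 3, page 9 is evicted.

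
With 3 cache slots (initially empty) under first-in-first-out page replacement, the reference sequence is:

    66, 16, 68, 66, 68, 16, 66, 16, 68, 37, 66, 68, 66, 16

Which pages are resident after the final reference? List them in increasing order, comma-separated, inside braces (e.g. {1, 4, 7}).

66: fault, frames [66]
16: fault, frames [66, 16]
68: fault, frames [66, 16, 68]
66: hit
68: hit
16: hit
66: hit
16: hit
68: hit
37: fault, evict 66, frames [16, 68, 37]
66: fault, evict 16, frames [68, 37, 66]
68: hit
66: hit
16: fault, evict 68, frames [37, 66, 16]

{16, 37, 66}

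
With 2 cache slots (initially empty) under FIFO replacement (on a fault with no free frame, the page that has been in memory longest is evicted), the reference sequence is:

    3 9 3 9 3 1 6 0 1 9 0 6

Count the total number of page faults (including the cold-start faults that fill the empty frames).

9

3: fault, frames {3}
9: fault, frames {3,9}
3: hit
9: hit
3: hit
1: fault, evict 3, frames {9,1}
6: fault, evict 9, frames {1,6}
0: fault, evict 1, frames {6,0}
1: fault, evict 6, frames {0,1}
9: fault, evict 0, frames {1,9}
0: fault, evict 1, frames {9,0}
6: fault, evict 9, frames {0,6}
Page faults: 9.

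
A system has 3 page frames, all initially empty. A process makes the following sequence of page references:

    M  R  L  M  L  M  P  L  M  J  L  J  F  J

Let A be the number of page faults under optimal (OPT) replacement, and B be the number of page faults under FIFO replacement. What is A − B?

-2

Under OPT: F F F . . . F . . F . . F . → 6 faults.
Under FIFO: F F F . . . F . F F F . F . → 8 faults.
A − B = 6 − 8 = -2.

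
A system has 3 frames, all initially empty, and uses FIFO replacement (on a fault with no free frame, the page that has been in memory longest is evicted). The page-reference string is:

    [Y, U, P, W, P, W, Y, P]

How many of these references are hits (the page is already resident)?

3

Y -> miss, frames {Y}
U -> miss, frames {Y,U}
P -> miss, frames {Y,U,P}
W -> miss, evict Y, frames {U,P,W}
P -> hit
W -> hit
Y -> miss, evict U, frames {P,W,Y}
P -> hit
Hits: 3.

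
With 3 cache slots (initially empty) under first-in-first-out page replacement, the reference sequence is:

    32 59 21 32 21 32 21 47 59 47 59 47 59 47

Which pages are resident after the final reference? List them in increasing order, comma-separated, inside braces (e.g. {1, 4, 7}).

{21, 47, 59}

32 → miss, frames [32]
59 → miss, frames [32, 59]
21 → miss, frames [32, 59, 21]
32 → hit
21 → hit
32 → hit
21 → hit
47 → miss, evict 32, frames [59, 21, 47]
59 → hit
47 → hit
59 → hit
47 → hit
59 → hit
47 → hit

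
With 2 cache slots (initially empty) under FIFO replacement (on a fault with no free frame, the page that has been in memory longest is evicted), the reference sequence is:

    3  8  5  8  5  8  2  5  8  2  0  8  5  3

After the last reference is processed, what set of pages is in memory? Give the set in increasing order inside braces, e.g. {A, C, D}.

3: miss, frames (3)
8: miss, frames (3 8)
5: miss, evict 3, frames (8 5)
8: hit
5: hit
8: hit
2: miss, evict 8, frames (5 2)
5: hit
8: miss, evict 5, frames (2 8)
2: hit
0: miss, evict 2, frames (8 0)
8: hit
5: miss, evict 8, frames (0 5)
3: miss, evict 0, frames (5 3)

{3, 5}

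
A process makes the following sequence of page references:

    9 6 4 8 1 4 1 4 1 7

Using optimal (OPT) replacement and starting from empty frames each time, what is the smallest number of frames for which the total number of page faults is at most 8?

2

f=1: 10 faults
f=2: 6 faults
f=3: 6 faults
f=4: 6 faults
f=5: 6 faults
f=6: 6 faults
Smallest f with faults ≤ 8 is 2.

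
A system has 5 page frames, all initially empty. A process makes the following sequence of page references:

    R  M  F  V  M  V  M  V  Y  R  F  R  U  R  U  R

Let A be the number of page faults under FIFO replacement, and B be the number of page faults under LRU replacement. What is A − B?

Under FIFO: F F F F . . . . F . . . F F . . → 7 faults.
Under LRU: F F F F . . . . F . . . F . . . → 6 faults.
A − B = 7 − 6 = 1.

1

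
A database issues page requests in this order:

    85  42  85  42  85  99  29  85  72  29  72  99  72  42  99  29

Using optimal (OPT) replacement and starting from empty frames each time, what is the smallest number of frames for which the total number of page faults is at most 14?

2

f=1: 16 faults
f=2: 8 faults
f=3: 6 faults
f=4: 5 faults
f=5: 5 faults
Smallest f with faults ≤ 14 is 2.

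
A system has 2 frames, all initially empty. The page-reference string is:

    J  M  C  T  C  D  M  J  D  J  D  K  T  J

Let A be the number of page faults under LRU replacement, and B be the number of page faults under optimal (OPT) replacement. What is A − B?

Under LRU: F F F F . F F F F . . F F F → 11 faults.
Under OPT: F F F F . F F F . . . F F . → 9 faults.
A − B = 11 − 9 = 2.

2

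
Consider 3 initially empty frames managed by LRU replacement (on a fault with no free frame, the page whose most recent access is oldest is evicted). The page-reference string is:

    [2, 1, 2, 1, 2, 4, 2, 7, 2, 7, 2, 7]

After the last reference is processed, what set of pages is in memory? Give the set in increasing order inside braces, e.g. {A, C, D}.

2 -> miss, frames (2)
1 -> miss, frames (2 1)
2 -> hit
1 -> hit
2 -> hit
4 -> miss, frames (1 2 4)
2 -> hit
7 -> miss, evict 1, frames (4 2 7)
2 -> hit
7 -> hit
2 -> hit
7 -> hit

{2, 4, 7}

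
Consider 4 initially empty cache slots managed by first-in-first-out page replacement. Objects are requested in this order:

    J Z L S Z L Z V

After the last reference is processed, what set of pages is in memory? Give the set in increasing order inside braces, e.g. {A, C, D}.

J: fault, frames {J}
Z: fault, frames {J,Z}
L: fault, frames {J,Z,L}
S: fault, frames {J,Z,L,S}
Z: hit
L: hit
Z: hit
V: fault, evict J, frames {Z,L,S,V}

{L, S, V, Z}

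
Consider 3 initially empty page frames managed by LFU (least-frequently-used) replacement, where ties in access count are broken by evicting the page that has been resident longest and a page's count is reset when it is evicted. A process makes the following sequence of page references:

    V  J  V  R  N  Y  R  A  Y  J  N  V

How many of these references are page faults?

V → fault, frames [V]
J → fault, frames [V, J]
V → hit
R → fault, frames [V, J, R]
N → fault, evict J, frames [V, R, N]
Y → fault, evict R, frames [V, N, Y]
R → fault, evict N, frames [V, Y, R]
A → fault, evict Y, frames [V, R, A]
Y → fault, evict R, frames [V, A, Y]
J → fault, evict A, frames [V, Y, J]
N → fault, evict Y, frames [V, J, N]
V → hit
Page faults: 10.

10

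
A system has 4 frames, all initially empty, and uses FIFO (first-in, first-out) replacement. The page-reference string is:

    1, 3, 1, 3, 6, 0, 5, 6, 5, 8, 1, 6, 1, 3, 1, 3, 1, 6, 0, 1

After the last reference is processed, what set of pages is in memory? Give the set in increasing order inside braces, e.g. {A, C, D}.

1 → miss, frames (1)
3 → miss, frames (1 3)
1 → hit
3 → hit
6 → miss, frames (1 3 6)
0 → miss, frames (1 3 6 0)
5 → miss, evict 1, frames (3 6 0 5)
6 → hit
5 → hit
8 → miss, evict 3, frames (6 0 5 8)
1 → miss, evict 6, frames (0 5 8 1)
6 → miss, evict 0, frames (5 8 1 6)
1 → hit
3 → miss, evict 5, frames (8 1 6 3)
1 → hit
3 → hit
1 → hit
6 → hit
0 → miss, evict 8, frames (1 6 3 0)
1 → hit

{0, 1, 3, 6}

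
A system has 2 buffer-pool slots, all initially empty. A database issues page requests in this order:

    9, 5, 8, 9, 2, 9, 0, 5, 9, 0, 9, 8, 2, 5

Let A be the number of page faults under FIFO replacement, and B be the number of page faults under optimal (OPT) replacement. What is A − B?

2

Under FIFO: F F F F F . F F F F . F F F → 12 faults.
Under OPT: F F F . F . F F . F . F F F → 10 faults.
A − B = 12 − 10 = 2.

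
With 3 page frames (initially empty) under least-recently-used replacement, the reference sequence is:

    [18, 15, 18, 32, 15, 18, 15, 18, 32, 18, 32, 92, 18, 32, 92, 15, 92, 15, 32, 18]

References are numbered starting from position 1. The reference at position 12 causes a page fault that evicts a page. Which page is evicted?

15

pos 1: 18: miss, frames (18)
pos 2: 15: miss, frames (18 15)
pos 3: 18: hit
pos 4: 32: miss, frames (15 18 32)
pos 5: 15: hit
pos 6: 18: hit
pos 7: 15: hit
pos 8: 18: hit
pos 9: 32: hit
pos 10: 18: hit
pos 11: 32: hit
pos 12: 92: miss, evict 15, frames (18 32 92)
At position 12, page 15 is evicted.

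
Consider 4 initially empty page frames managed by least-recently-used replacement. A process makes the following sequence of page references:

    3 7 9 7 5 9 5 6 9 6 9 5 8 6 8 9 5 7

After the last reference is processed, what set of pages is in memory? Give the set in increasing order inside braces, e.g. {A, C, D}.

{5, 7, 8, 9}

3: miss, frames (3)
7: miss, frames (3 7)
9: miss, frames (3 7 9)
7: hit
5: miss, frames (3 9 7 5)
9: hit
5: hit
6: miss, evict 3, frames (7 9 5 6)
9: hit
6: hit
9: hit
5: hit
8: miss, evict 7, frames (6 9 5 8)
6: hit
8: hit
9: hit
5: hit
7: miss, evict 6, frames (8 9 5 7)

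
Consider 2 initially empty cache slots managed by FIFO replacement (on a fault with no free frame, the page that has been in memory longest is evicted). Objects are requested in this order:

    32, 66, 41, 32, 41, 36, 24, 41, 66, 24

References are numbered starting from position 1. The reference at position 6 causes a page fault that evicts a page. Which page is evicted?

41

pos 1: 32 → miss, frames {32}
pos 2: 66 → miss, frames {32,66}
pos 3: 41 → miss, evict 32, frames {66,41}
pos 4: 32 → miss, evict 66, frames {41,32}
pos 5: 41 → hit
pos 6: 36 → miss, evict 41, frames {32,36}
At position 6, page 41 is evicted.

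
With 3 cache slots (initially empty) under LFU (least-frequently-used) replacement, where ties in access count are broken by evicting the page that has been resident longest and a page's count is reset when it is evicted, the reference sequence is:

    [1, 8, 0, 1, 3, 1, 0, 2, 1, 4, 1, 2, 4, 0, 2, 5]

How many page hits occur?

6

1: fault, frames [1]
8: fault, frames [1, 8]
0: fault, frames [1, 8, 0]
1: hit
3: fault, evict 8, frames [1, 0, 3]
1: hit
0: hit
2: fault, evict 3, frames [1, 0, 2]
1: hit
4: fault, evict 2, frames [1, 0, 4]
1: hit
2: fault, evict 4, frames [1, 0, 2]
4: fault, evict 2, frames [1, 0, 4]
0: hit
2: fault, evict 4, frames [1, 0, 2]
5: fault, evict 2, frames [1, 0, 5]
Hits: 6.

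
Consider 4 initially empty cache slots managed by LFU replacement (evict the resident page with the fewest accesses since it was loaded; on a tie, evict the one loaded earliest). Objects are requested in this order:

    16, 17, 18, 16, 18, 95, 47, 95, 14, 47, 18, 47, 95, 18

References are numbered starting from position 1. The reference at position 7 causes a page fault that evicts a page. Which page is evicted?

pos 1: 16: miss, frames (16)
pos 2: 17: miss, frames (16 17)
pos 3: 18: miss, frames (16 17 18)
pos 4: 16: hit
pos 5: 18: hit
pos 6: 95: miss, frames (16 17 18 95)
pos 7: 47: miss, evict 17, frames (16 18 95 47)
At position 7, page 17 is evicted.

17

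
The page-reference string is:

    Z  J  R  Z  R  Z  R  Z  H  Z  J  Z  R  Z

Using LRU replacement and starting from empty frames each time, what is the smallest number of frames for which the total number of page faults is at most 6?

3

f=1: 14 faults
f=2: 7 faults
f=3: 6 faults
f=4: 4 faults
Smallest f with faults ≤ 6 is 3.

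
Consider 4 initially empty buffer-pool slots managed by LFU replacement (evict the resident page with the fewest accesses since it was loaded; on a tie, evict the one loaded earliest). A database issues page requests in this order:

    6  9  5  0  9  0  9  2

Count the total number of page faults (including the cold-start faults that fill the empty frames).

6 -> fault, frames [6]
9 -> fault, frames [6, 9]
5 -> fault, frames [6, 9, 5]
0 -> fault, frames [6, 9, 5, 0]
9 -> hit
0 -> hit
9 -> hit
2 -> fault, evict 6, frames [9, 5, 0, 2]
Page faults: 5.

5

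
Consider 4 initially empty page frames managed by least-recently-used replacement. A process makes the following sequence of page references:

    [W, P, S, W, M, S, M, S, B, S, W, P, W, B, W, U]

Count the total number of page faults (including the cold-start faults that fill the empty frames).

7

W: miss, frames {W}
P: miss, frames {W,P}
S: miss, frames {W,P,S}
W: hit
M: miss, frames {P,S,W,M}
S: hit
M: hit
S: hit
B: miss, evict P, frames {W,M,S,B}
S: hit
W: hit
P: miss, evict M, frames {B,S,W,P}
W: hit
B: hit
W: hit
U: miss, evict S, frames {P,B,W,U}
Page faults: 7.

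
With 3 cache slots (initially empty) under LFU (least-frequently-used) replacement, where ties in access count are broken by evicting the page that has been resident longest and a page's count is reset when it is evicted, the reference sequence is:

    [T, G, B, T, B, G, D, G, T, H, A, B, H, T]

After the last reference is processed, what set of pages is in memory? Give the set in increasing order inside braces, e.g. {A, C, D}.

{B, G, T}

T → miss, frames {T}
G → miss, frames {T,G}
B → miss, frames {T,G,B}
T → hit
B → hit
G → hit
D → miss, evict T, frames {G,B,D}
G → hit
T → miss, evict D, frames {G,B,T}
H → miss, evict T, frames {G,B,H}
A → miss, evict H, frames {G,B,A}
B → hit
H → miss, evict A, frames {G,B,H}
T → miss, evict H, frames {G,B,T}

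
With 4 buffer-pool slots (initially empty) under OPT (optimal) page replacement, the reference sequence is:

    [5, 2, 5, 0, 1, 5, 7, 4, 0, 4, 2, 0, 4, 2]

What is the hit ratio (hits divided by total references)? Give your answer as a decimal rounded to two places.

0.57

5 -> miss, frames {5}
2 -> miss, frames {5,2}
5 -> hit
0 -> miss, frames {5,2,0}
1 -> miss, frames {5,2,0,1}
5 -> hit
7 -> miss, evict 1, frames {5,2,0,7}
4 -> miss, evict 7, frames {5,2,0,4}
0 -> hit
4 -> hit
2 -> hit
0 -> hit
4 -> hit
2 -> hit
Hits: 8 of 14 references → 8/14 = 0.5714.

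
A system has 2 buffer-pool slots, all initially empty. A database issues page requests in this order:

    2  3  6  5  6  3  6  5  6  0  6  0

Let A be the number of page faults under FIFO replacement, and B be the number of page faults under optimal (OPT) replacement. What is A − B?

2

Under FIFO: F F F F . F F F . F F . → 9 faults.
Under OPT: F F F F . F . F . F . . → 7 faults.
A − B = 9 − 7 = 2.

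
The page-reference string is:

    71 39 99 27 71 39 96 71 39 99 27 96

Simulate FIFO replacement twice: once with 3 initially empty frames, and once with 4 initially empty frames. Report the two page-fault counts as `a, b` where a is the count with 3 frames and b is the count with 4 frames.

3 frames: F F F F F F F . . F F . → 9 faults.
4 frames: F F F F . . F F F F F F → 10 faults.
10 > 9: adding a frame increased faults — Belady's anomaly.

9, 10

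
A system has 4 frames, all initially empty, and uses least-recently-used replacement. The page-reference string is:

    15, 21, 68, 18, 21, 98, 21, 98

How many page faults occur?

5

15 → miss, frames {15}
21 → miss, frames {15,21}
68 → miss, frames {15,21,68}
18 → miss, frames {15,21,68,18}
21 → hit
98 → miss, evict 15, frames {68,18,21,98}
21 → hit
98 → hit
Page faults: 5.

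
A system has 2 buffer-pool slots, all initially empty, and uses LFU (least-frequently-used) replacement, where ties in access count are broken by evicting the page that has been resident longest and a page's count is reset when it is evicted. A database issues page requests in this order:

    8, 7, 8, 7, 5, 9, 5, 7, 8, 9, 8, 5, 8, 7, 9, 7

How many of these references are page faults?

8: fault, frames (8)
7: fault, frames (8 7)
8: hit
7: hit
5: fault, evict 8, frames (7 5)
9: fault, evict 5, frames (7 9)
5: fault, evict 9, frames (7 5)
7: hit
8: fault, evict 5, frames (7 8)
9: fault, evict 8, frames (7 9)
8: fault, evict 9, frames (7 8)
5: fault, evict 8, frames (7 5)
8: fault, evict 5, frames (7 8)
7: hit
9: fault, evict 8, frames (7 9)
7: hit
Page faults: 11.

11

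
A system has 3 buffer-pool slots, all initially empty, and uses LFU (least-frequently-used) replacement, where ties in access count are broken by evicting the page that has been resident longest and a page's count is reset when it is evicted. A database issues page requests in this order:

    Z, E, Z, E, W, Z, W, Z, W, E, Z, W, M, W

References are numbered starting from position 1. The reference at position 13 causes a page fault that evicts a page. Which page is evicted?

pos 1: Z -> miss, frames {Z}
pos 2: E -> miss, frames {Z,E}
pos 3: Z -> hit
pos 4: E -> hit
pos 5: W -> miss, frames {Z,E,W}
pos 6: Z -> hit
pos 7: W -> hit
pos 8: Z -> hit
pos 9: W -> hit
pos 10: E -> hit
pos 11: Z -> hit
pos 12: W -> hit
pos 13: M -> miss, evict E, frames {Z,W,M}
At position 13, page E is evicted.

E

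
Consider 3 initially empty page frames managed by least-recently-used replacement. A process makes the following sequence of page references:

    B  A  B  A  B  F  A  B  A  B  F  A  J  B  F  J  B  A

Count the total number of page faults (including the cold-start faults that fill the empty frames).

7

B: miss, frames {B}
A: miss, frames {B,A}
B: hit
A: hit
B: hit
F: miss, frames {A,B,F}
A: hit
B: hit
A: hit
B: hit
F: hit
A: hit
J: miss, evict B, frames {F,A,J}
B: miss, evict F, frames {A,J,B}
F: miss, evict A, frames {J,B,F}
J: hit
B: hit
A: miss, evict F, frames {J,B,A}
Page faults: 7.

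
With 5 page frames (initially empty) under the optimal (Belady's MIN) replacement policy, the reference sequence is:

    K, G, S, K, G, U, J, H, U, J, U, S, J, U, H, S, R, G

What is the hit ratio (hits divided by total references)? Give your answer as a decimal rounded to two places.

0.61

K -> miss, frames (K)
G -> miss, frames (K G)
S -> miss, frames (K G S)
K -> hit
G -> hit
U -> miss, frames (K G S U)
J -> miss, frames (K G S U J)
H -> miss, evict K, frames (G S U J H)
U -> hit
J -> hit
U -> hit
S -> hit
J -> hit
U -> hit
H -> hit
S -> hit
R -> miss, evict H, frames (G S U J R)
G -> hit
Hits: 11 of 18 references → 11/18 = 0.6111.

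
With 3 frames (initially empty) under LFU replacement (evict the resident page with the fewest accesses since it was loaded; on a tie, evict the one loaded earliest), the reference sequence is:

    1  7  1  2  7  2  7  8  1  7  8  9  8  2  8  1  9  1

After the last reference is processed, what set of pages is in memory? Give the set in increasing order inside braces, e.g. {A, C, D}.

1 -> miss, frames {1}
7 -> miss, frames {1,7}
1 -> hit
2 -> miss, frames {1,7,2}
7 -> hit
2 -> hit
7 -> hit
8 -> miss, evict 1, frames {7,2,8}
1 -> miss, evict 8, frames {7,2,1}
7 -> hit
8 -> miss, evict 1, frames {7,2,8}
9 -> miss, evict 8, frames {7,2,9}
8 -> miss, evict 9, frames {7,2,8}
2 -> hit
8 -> hit
1 -> miss, evict 8, frames {7,2,1}
9 -> miss, evict 1, frames {7,2,9}
1 -> miss, evict 9, frames {7,2,1}

{1, 2, 7}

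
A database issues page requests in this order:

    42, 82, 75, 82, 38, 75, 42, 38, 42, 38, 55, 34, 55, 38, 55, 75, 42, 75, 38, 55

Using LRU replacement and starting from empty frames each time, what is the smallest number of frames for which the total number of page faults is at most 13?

f=1: 20 faults
f=2: 14 faults
f=3: 11 faults
f=4: 8 faults
f=5: 6 faults
f=6: 6 faults
Smallest f with faults ≤ 13 is 3.

3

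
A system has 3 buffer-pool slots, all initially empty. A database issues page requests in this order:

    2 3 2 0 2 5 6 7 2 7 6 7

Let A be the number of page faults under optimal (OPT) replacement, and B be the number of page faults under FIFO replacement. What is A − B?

-1

Under OPT: F F . F . F F F . . . . → 6 faults.
Under FIFO: F F . F . F F F F . . . → 7 faults.
A − B = 6 − 7 = -1.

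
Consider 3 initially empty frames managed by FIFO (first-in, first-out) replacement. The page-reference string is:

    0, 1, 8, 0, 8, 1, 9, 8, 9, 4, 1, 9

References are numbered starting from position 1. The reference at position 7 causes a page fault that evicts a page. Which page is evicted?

pos 1: 0: fault, frames (0)
pos 2: 1: fault, frames (0 1)
pos 3: 8: fault, frames (0 1 8)
pos 4: 0: hit
pos 5: 8: hit
pos 6: 1: hit
pos 7: 9: fault, evict 0, frames (1 8 9)
At position 7, page 0 is evicted.

0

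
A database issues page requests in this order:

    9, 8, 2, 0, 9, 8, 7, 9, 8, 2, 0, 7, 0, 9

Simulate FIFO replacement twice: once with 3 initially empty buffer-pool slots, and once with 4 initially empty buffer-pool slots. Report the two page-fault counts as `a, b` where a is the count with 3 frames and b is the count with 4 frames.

10, 11

3 frames: F F F F F F F . . F F . . F → 10 faults.
4 frames: F F F F . . F F F F F F . F → 11 faults.
11 > 10: adding a frame increased faults — Belady's anomaly.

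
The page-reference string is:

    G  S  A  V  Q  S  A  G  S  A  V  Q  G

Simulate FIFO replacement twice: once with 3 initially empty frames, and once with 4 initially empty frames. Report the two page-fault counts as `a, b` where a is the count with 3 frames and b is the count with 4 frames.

3 frames: F F F F F F F F . . F F . → 10 faults.
4 frames: F F F F F . . F F F F F F → 11 faults.
11 > 10: adding a frame increased faults — Belady's anomaly.

10, 11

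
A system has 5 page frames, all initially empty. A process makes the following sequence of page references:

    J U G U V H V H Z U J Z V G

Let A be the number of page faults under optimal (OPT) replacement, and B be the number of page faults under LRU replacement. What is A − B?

-2

Under OPT: F F F . F F . . F . . . . . → 6 faults.
Under LRU: F F F . F F . . F . F . . F → 8 faults.
A − B = 6 − 8 = -2.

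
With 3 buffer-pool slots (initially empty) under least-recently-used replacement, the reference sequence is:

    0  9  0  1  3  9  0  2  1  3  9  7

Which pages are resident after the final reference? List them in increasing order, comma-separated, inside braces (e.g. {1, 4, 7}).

0 -> miss, frames {0}
9 -> miss, frames {0,9}
0 -> hit
1 -> miss, frames {9,0,1}
3 -> miss, evict 9, frames {0,1,3}
9 -> miss, evict 0, frames {1,3,9}
0 -> miss, evict 1, frames {3,9,0}
2 -> miss, evict 3, frames {9,0,2}
1 -> miss, evict 9, frames {0,2,1}
3 -> miss, evict 0, frames {2,1,3}
9 -> miss, evict 2, frames {1,3,9}
7 -> miss, evict 1, frames {3,9,7}

{3, 7, 9}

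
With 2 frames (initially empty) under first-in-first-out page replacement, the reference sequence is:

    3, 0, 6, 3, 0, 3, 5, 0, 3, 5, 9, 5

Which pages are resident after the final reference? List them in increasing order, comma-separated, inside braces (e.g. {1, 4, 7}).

{5, 9}

3: miss, frames {3}
0: miss, frames {3,0}
6: miss, evict 3, frames {0,6}
3: miss, evict 0, frames {6,3}
0: miss, evict 6, frames {3,0}
3: hit
5: miss, evict 3, frames {0,5}
0: hit
3: miss, evict 0, frames {5,3}
5: hit
9: miss, evict 5, frames {3,9}
5: miss, evict 3, frames {9,5}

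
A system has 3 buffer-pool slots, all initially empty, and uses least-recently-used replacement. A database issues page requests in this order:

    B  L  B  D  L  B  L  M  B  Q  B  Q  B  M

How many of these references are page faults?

5

B: fault, frames [B]
L: fault, frames [B, L]
B: hit
D: fault, frames [L, B, D]
L: hit
B: hit
L: hit
M: fault, evict D, frames [B, L, M]
B: hit
Q: fault, evict L, frames [M, B, Q]
B: hit
Q: hit
B: hit
M: hit
Page faults: 5.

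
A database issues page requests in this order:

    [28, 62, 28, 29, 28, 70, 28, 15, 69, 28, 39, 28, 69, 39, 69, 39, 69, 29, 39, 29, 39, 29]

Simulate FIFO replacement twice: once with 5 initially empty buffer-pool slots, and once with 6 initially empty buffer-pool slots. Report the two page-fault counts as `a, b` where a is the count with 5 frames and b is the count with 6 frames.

5 frames: F F . F . F . F F F F . . . . . . F . . . . → 9 faults.
6 frames: F F . F . F . F F . F F . . . . . . . . . . → 8 faults.
8 < 9: adding a frame reduced faults, as is typical.

9, 8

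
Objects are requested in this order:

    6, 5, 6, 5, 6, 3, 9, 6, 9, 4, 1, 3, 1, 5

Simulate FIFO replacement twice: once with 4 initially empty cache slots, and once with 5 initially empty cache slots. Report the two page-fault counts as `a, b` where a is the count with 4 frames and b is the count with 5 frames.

4 frames: F F . . . F F . . F F . . F → 7 faults.
5 frames: F F . . . F F . . F F . . . → 6 faults.
6 < 7: adding a frame reduced faults, as is typical.

7, 6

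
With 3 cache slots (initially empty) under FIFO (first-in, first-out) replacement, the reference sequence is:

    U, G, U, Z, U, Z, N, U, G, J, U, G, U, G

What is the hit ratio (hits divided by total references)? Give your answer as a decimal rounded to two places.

U -> miss, frames [U]
G -> miss, frames [U, G]
U -> hit
Z -> miss, frames [U, G, Z]
U -> hit
Z -> hit
N -> miss, evict U, frames [G, Z, N]
U -> miss, evict G, frames [Z, N, U]
G -> miss, evict Z, frames [N, U, G]
J -> miss, evict N, frames [U, G, J]
U -> hit
G -> hit
U -> hit
G -> hit
Hits: 7 of 14 references → 7/14 = 0.5000.

0.50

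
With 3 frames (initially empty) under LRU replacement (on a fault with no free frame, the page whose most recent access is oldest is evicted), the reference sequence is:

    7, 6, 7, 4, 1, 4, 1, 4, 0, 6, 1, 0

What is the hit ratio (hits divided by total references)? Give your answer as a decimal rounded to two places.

7 → miss, frames [7]
6 → miss, frames [7, 6]
7 → hit
4 → miss, frames [6, 7, 4]
1 → miss, evict 6, frames [7, 4, 1]
4 → hit
1 → hit
4 → hit
0 → miss, evict 7, frames [1, 4, 0]
6 → miss, evict 1, frames [4, 0, 6]
1 → miss, evict 4, frames [0, 6, 1]
0 → hit
Hits: 5 of 12 references → 5/12 = 0.4167.

0.42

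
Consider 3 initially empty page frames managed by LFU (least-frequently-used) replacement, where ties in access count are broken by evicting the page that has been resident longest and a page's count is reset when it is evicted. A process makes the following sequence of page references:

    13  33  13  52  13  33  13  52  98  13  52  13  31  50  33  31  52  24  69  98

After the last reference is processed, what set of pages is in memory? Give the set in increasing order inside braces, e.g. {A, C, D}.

13 → fault, frames [13]
33 → fault, frames [13, 33]
13 → hit
52 → fault, frames [13, 33, 52]
13 → hit
33 → hit
13 → hit
52 → hit
98 → fault, evict 33, frames [13, 52, 98]
13 → hit
52 → hit
13 → hit
31 → fault, evict 98, frames [13, 52, 31]
50 → fault, evict 31, frames [13, 52, 50]
33 → fault, evict 50, frames [13, 52, 33]
31 → fault, evict 33, frames [13, 52, 31]
52 → hit
24 → fault, evict 31, frames [13, 52, 24]
69 → fault, evict 24, frames [13, 52, 69]
98 → fault, evict 69, frames [13, 52, 98]

{13, 52, 98}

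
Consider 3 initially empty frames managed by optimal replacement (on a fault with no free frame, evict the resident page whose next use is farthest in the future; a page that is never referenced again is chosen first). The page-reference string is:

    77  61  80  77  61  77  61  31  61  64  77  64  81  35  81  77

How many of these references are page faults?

77: fault, frames [77]
61: fault, frames [77, 61]
80: fault, frames [77, 61, 80]
77: hit
61: hit
77: hit
61: hit
31: fault, evict 80, frames [77, 61, 31]
61: hit
64: fault, evict 31, frames [77, 61, 64]
77: hit
64: hit
81: fault, evict 64, frames [77, 61, 81]
35: fault, evict 61, frames [77, 81, 35]
81: hit
77: hit
Page faults: 7.

7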